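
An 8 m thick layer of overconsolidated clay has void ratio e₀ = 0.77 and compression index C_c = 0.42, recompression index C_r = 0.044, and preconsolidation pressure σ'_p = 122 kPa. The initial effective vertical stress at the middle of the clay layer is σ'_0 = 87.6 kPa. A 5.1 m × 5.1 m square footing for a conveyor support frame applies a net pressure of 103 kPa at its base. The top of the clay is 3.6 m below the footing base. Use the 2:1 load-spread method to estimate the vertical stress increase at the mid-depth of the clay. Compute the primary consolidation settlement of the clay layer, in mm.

S_c ≈ 15 mm

Mid-depth of clay below the footing base: z = 3.6 + 8/2 = 7.6 m.
Stress increase at mid-clay by the 2:1 spreading method:
Δσ = qBL/((B+z)(L+z)) = 103×5.1×5.1/((5.1+7.6)(5.1+7.6)) = 16.61 kPa
Final effective stress: σ'_f = 87.6 + 16.61 = 104.21 kPa.
σ'_f = 104.21 ≤ σ'_p = 122 kPa, so the clay remains overconsolidated and only the recompression index applies:
S_c = C_r·H/(1+e₀)·log₁₀(σ'_f/σ'_0) = 0.044×8/1.77×log₁₀(104.21/87.6)
    = 0.19887 × 0.075405 = 0.015 m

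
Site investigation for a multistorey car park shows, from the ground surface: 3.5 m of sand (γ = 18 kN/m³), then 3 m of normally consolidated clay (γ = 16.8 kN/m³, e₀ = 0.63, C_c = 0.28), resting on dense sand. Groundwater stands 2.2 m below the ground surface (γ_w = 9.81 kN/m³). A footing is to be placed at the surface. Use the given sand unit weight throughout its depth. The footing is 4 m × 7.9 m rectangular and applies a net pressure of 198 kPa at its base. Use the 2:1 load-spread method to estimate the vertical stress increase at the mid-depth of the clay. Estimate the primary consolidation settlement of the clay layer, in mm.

S_c ≈ 142 mm

Mid-depth of clay below the ground surface: z = 3.5 + 3/2 = 5 m.
Total vertical stress at mid-clay: σ_v = 18×3.5 + 16.8×1.5 = 88.2 kPa.
Pore pressure: u = 9.81×(5 − 2.2) = 27.468 kPa.
Initial effective stress: σ'_0 = σ_v − u = 88.2 − 27.468 = 60.732 kPa.
Stress increase at mid-clay by the 2:1 spreading method:
Δσ = qBL/((B+z)(L+z)) = 198×4×7.9/((4+5)(7.9+5)) = 53.891 kPa
Final effective stress: σ'_f = σ'_0 + Δσ = 60.732 + 53.891 = 114.62 kPa.
Normally consolidated clay, so the full stress increment lies on the virgin compression line:
S_c = C_c·H/(1+e₀)·log₁₀(σ'_f/σ'_0) = 0.28×3/(1+0.63)×log₁₀(114.62/60.732)
    = 0.51534 × 0.27584 = 0.1422 m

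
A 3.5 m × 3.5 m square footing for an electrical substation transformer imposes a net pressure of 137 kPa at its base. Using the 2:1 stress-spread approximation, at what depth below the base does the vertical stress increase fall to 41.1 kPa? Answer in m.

2:1 spreading — at depth z the loaded area has grown by z in each plan dimension:
qB²/(B+z)² = Δσ_z ⇒ z = B(√(q/Δσ_z) − 1) = 3.5×(√(137/41.1) − 1) = 2.89 m

z ≈ 2.89 m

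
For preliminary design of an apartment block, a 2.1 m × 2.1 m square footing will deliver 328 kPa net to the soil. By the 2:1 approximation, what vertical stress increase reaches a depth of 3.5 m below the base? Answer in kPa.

Δσ_z ≈ 46.1 kPa

By the 2:1 method the load spreads at 1 horizontal : 2 vertical, so at depth z the loaded area has grown by z in each plan dimension:
Δσ = qBL/((B+z)(L+z)) = 328×2.1×2.1/((2.1+3.5)(2.1+3.5)) = 46.125 kPa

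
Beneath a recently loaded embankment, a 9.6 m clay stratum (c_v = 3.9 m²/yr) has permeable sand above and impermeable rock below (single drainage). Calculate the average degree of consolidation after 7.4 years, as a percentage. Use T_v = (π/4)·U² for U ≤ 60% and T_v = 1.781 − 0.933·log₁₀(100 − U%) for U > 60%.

Drainage path length: H_d = H = 9.6 m (single drainage).
T_v = c_v·t/H_d² = 3.9×7.4/9.6² = 0.31315.
T_v = 0.31315 corresponds to the U > 60% branch:
U = 1 − 10^((1.781 − T_v)/0.933)/100 = 0.6257

U ≈ 62.6 %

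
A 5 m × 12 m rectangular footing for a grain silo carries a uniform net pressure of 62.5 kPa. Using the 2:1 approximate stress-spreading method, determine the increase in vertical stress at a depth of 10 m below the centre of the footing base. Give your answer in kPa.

Δσ_z ≈ 11.4 kPa

By the 2:1 method the load spreads at 1 horizontal : 2 vertical, so at depth z the loaded area has grown by z in each plan dimension:
Δσ = qBL/((B+z)(L+z)) = 62.5×5×12/((5+10)(12+10)) = 11.364 kPa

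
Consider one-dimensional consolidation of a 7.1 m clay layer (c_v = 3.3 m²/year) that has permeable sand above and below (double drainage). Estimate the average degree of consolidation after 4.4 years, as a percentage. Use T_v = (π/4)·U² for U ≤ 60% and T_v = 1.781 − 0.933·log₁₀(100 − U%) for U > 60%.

Drainage path length: H_d = H/2 = 3.55 m (double drainage).
T_v = c_v·t/H_d² = 3.3×4.4/3.55² = 1.1522.
T_v = 1.1522 corresponds to the U > 60% branch:
U = 1 − 10^((1.781 − T_v)/0.933)/100 = 0.9528

U ≈ 95.3 %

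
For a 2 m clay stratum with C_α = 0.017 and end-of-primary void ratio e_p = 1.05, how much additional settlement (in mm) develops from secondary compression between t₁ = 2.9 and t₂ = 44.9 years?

Secondary compression: S_s = C_α·H/(1+e_p)·log₁₀(t₂/t₁)
S_s = 0.017×2/(1+1.05)×log₁₀(44.9/2.9)
    = 0.01659 × 1.19 = 0.01973 m

S_s ≈ 19.7 mm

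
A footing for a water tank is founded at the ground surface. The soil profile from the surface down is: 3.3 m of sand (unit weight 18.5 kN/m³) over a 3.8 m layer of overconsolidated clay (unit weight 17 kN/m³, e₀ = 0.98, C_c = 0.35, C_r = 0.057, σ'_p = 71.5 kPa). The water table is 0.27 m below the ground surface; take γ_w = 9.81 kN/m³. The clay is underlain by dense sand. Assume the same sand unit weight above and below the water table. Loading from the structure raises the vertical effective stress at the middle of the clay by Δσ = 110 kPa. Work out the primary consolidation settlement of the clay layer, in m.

Mid-depth of clay below the ground surface: z = 3.3 + 3.8/2 = 5.2 m.
Total vertical stress at mid-clay: σ_v = 18.5×3.3 + 17×1.9 = 93.35 kPa.
Pore pressure: u = 9.81×(5.2 − 0.27) = 48.363 kPa.
Initial effective stress: σ'_0 = σ_v − u = 93.35 − 48.363 = 44.987 kPa.
Final effective stress: σ'_f = 44.987 + 110 = 154.99 kPa.
σ'_f = 154.99 > σ'_p = 71.5 kPa, so the stress path crosses the preconsolidation pressure — recompression up to σ'_p, then virgin compression beyond:
S_c = H/(1+e₀)·[C_r·log₁₀(σ'_p/σ'_0) + C_c·log₁₀(σ'_f/σ'_p)]
    = 3.8/1.98 × [0.057×log₁₀(71.5/44.987) + 0.35×log₁₀(154.99/71.5)]
    = 1.9192 × [0.011469 + 0.1176] = 0.2477 m

S_c ≈ 0.248 m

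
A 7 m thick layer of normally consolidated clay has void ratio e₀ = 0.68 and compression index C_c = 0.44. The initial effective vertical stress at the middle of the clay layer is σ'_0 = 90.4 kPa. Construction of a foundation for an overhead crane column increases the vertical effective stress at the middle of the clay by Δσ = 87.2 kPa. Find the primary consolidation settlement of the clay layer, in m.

Final effective stress: σ'_f = σ'_0 + Δσ = 90.4 + 87.2 = 177.6 kPa.
Normally consolidated clay, so the full stress increment lies on the virgin compression line:
S_c = C_c·H/(1+e₀)·log₁₀(σ'_f/σ'_0) = 0.44×7/(1+0.68)×log₁₀(177.6/90.4)
    = 1.8333 × 0.29327 = 0.5377 m

S_c ≈ 0.538 m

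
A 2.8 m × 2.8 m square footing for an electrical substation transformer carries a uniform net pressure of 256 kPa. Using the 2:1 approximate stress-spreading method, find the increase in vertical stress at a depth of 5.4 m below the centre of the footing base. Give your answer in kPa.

By the 2:1 method the load spreads at 1 horizontal : 2 vertical, so at depth z the loaded area has grown by z in each plan dimension:
Δσ = qBL/((B+z)(L+z)) = 256×2.8×2.8/((2.8+5.4)(2.8+5.4)) = 29.849 kPa

Δσ_z ≈ 29.8 kPa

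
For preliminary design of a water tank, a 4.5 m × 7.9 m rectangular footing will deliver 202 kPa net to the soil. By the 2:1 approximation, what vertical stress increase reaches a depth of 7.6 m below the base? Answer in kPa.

Δσ_z ≈ 38.3 kPa

By the 2:1 method the load spreads at 1 horizontal : 2 vertical, so at depth z the loaded area has grown by z in each plan dimension:
Δσ = qBL/((B+z)(L+z)) = 202×4.5×7.9/((4.5+7.6)(7.9+7.6)) = 38.289 kPa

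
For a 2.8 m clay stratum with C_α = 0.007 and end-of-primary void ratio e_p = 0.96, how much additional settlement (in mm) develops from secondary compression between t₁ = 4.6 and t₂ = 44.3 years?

Secondary compression: S_s = C_α·H/(1+e_p)·log₁₀(t₂/t₁)
S_s = 0.007×2.8/(1+0.96)×log₁₀(44.3/4.6)
    = 0.01 × 0.9836 = 0.009836 m

S_s ≈ 9.84 mm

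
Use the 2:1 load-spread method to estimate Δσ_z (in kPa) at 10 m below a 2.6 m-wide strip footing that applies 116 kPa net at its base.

By the 2:1 method the load spreads at 1 horizontal : 2 vertical, so at depth z the loaded area has grown by z in each plan dimension:
Δσ = qB/(B+z) = 116×2.6/(2.6+10) = 23.937 kPa

Δσ_z ≈ 23.9 kPa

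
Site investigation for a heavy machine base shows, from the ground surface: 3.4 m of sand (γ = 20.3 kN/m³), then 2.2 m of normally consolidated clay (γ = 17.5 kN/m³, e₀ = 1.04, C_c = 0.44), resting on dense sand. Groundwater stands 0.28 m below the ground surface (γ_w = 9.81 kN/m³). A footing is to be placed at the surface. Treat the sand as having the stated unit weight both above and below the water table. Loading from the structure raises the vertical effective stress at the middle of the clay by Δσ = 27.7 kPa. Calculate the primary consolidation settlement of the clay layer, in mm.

Mid-depth of clay below the ground surface: z = 3.4 + 2.2/2 = 4.5 m.
Total vertical stress at mid-clay: σ_v = 20.3×3.4 + 17.5×1.1 = 88.27 kPa.
Pore pressure: u = 9.81×(4.5 − 0.28) = 41.398 kPa.
Initial effective stress: σ'_0 = σ_v − u = 88.27 − 41.398 = 46.872 kPa.
Final effective stress: σ'_f = σ'_0 + Δσ = 46.872 + 27.7 = 74.572 kPa.
Normally consolidated clay, so the full stress increment lies on the virgin compression line:
S_c = C_c·H/(1+e₀)·log₁₀(σ'_f/σ'_0) = 0.44×2.2/(1+1.04)×log₁₀(74.572/46.872)
    = 0.47451 × 0.20166 = 0.09569 m

S_c ≈ 95.7 mm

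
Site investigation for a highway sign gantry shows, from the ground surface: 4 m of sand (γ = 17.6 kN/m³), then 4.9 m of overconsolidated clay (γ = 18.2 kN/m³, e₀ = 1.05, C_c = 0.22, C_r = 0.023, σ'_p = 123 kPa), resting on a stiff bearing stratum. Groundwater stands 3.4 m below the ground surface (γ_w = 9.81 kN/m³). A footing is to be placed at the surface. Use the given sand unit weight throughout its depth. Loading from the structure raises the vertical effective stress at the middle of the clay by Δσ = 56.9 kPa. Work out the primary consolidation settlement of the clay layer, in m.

Mid-depth of clay below the ground surface: z = 4 + 4.9/2 = 6.45 m.
Total vertical stress at mid-clay: σ_v = 17.6×4 + 18.2×2.45 = 114.99 kPa.
Pore pressure: u = 9.81×(6.45 − 3.4) = 29.921 kPa.
Initial effective stress: σ'_0 = σ_v − u = 114.99 − 29.921 = 85.069 kPa.
Final effective stress: σ'_f = 85.069 + 56.9 = 141.97 kPa.
σ'_f = 141.97 > σ'_p = 123 kPa, so the stress path crosses the preconsolidation pressure — recompression up to σ'_p, then virgin compression beyond:
S_c = H/(1+e₀)·[C_r·log₁₀(σ'_p/σ'_0) + C_c·log₁₀(σ'_f/σ'_p)]
    = 4.9/2.05 × [0.023×log₁₀(123/85.069) + 0.22×log₁₀(141.97/123)]
    = 2.3902 × [0.0036831 + 0.013704] = 0.04156 m

S_c ≈ 0.0416 m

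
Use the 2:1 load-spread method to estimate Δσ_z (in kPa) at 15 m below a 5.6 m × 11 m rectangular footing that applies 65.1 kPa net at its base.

Δσ_z ≈ 7.49 kPa

By the 2:1 method the load spreads at 1 horizontal : 2 vertical, so at depth z the loaded area has grown by z in each plan dimension:
Δσ = qBL/((B+z)(L+z)) = 65.1×5.6×11/((5.6+15)(11+15)) = 7.4872 kPa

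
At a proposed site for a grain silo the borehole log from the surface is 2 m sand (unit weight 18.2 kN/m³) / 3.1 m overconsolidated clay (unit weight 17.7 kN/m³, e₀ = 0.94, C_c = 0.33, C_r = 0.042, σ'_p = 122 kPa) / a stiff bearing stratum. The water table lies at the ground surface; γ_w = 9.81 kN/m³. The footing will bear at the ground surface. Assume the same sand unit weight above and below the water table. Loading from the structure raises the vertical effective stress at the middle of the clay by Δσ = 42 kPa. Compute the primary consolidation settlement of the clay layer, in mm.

S_c ≈ 26.1 mm

Mid-depth of clay below the ground surface: z = 2 + 3.1/2 = 3.55 m.
Total vertical stress at mid-clay: σ_v = 18.2×2 + 17.7×1.55 = 63.835 kPa.
Pore pressure: u = 9.81×(3.55 − 0) = 34.825 kPa.
Initial effective stress: σ'_0 = σ_v − u = 63.835 − 34.825 = 29.01 kPa.
Final effective stress: σ'_f = 29.01 + 42 = 71.01 kPa.
σ'_f = 71.01 ≤ σ'_p = 122 kPa, so the clay remains overconsolidated and only the recompression index applies:
S_c = C_r·H/(1+e₀)·log₁₀(σ'_f/σ'_0) = 0.042×3.1/1.94×log₁₀(71.01/29.01)
    = 0.067112 × 0.38877 = 0.02609 m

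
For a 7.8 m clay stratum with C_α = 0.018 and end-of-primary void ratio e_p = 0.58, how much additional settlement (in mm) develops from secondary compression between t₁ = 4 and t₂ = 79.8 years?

Secondary compression: S_s = C_α·H/(1+e_p)·log₁₀(t₂/t₁)
S_s = 0.018×7.8/(1+0.58)×log₁₀(79.8/4)
    = 0.08886 × 1.3 = 0.1155 m

S_s ≈ 116 mm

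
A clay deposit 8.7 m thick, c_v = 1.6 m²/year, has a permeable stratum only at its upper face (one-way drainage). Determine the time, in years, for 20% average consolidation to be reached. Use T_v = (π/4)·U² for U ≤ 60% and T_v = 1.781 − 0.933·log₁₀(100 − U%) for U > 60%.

Drainage path length: H_d = H = 8.7 m (single drainage).
U ≤ 60%: T_v = (π/4)·U² = (π/4)×0.2² = 0.031416.
t = T_v·H_d²/c_v = 0.031416×8.7²/1.6 = 1.486 years.

t ≈ 1.49 years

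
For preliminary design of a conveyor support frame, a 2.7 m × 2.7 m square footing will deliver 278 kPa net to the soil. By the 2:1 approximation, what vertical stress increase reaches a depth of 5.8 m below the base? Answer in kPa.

Δσ_z ≈ 28.1 kPa

By the 2:1 method the load spreads at 1 horizontal : 2 vertical, so at depth z the loaded area has grown by z in each plan dimension:
Δσ = qBL/((B+z)(L+z)) = 278×2.7×2.7/((2.7+5.8)(2.7+5.8)) = 28.05 kPa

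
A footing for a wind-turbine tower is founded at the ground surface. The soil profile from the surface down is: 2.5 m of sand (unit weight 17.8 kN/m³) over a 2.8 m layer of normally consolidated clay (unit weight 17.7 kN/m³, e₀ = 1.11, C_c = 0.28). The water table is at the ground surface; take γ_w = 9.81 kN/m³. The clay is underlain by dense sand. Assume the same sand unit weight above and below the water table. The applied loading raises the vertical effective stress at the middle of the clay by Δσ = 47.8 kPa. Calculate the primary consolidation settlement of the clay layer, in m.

S_c ≈ 0.15 m

Mid-depth of clay below the ground surface: z = 2.5 + 2.8/2 = 3.9 m.
Total vertical stress at mid-clay: σ_v = 17.8×2.5 + 17.7×1.4 = 69.28 kPa.
Pore pressure: u = 9.81×(3.9 − 0) = 38.259 kPa.
Initial effective stress: σ'_0 = σ_v − u = 69.28 − 38.259 = 31.021 kPa.
Final effective stress: σ'_f = σ'_0 + Δσ = 31.021 + 47.8 = 78.821 kPa.
Normally consolidated clay, so the full stress increment lies on the virgin compression line:
S_c = C_c·H/(1+e₀)·log₁₀(σ'_f/σ'_0) = 0.28×2.8/(1+1.11)×log₁₀(78.821/31.021)
    = 0.37156 × 0.40499 = 0.1505 m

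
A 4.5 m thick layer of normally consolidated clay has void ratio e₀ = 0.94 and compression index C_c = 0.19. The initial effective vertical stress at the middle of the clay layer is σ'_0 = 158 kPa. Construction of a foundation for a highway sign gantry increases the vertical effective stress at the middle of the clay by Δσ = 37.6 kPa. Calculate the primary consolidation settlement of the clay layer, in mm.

Final effective stress: σ'_f = σ'_0 + Δσ = 158 + 37.6 = 195.6 kPa.
Normally consolidated clay, so the full stress increment lies on the virgin compression line:
S_c = C_c·H/(1+e₀)·log₁₀(σ'_f/σ'_0) = 0.19×4.5/(1+0.94)×log₁₀(195.6/158)
    = 0.44072 × 0.092712 = 0.04086 m

S_c ≈ 40.9 mm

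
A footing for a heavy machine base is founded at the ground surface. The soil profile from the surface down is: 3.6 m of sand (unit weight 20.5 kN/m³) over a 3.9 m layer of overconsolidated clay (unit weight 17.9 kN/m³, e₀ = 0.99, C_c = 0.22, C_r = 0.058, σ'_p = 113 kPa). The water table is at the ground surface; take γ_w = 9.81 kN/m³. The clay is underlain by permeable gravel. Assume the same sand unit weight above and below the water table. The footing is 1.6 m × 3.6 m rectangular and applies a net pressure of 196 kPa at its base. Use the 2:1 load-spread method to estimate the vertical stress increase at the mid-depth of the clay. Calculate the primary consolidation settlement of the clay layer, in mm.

Mid-depth of clay below the ground surface: z = 3.6 + 3.9/2 = 5.55 m.
Total vertical stress at mid-clay: σ_v = 20.5×3.6 + 17.9×1.95 = 108.7 kPa.
Pore pressure: u = 9.81×(5.55 − 0) = 54.446 kPa.
Initial effective stress: σ'_0 = σ_v − u = 108.7 − 54.446 = 54.254 kPa.
Stress increase at mid-clay by the 2:1 spreading method:
Δσ = qBL/((B+z)(L+z)) = 196×1.6×3.6/((1.6+5.55)(3.6+5.55)) = 17.256 kPa
Final effective stress: σ'_f = 54.254 + 17.256 = 71.51 kPa.
σ'_f = 71.51 ≤ σ'_p = 113 kPa, so the clay remains overconsolidated and only the recompression index applies:
S_c = C_r·H/(1+e₀)·log₁₀(σ'_f/σ'_0) = 0.058×3.9/1.99×log₁₀(71.51/54.254)
    = 0.11367 × 0.11994 = 0.01363 m

S_c ≈ 13.6 mm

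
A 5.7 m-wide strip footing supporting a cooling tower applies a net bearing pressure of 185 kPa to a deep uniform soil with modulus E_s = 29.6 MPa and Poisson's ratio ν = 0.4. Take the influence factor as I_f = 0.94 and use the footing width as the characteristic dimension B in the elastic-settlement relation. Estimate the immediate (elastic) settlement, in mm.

S_e ≈ 28.1 mm

Immediate (elastic) settlement: S_e = q·B·(1−ν²)/E_s · I_f.
E_s = 29.6 MPa = 29600 kPa.
S_e = 185 × 5.7 × (1 − 0.4²) / 29600 × 0.94
    = 185 × 5.7 × 0.84 / 29600 × 0.94
    = 0.02813 m = 28.13 mm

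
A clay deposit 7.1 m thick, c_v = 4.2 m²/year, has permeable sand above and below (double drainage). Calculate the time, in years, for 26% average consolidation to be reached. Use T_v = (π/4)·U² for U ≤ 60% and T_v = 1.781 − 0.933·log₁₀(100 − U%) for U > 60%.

Drainage path length: H_d = H/2 = 3.55 m (double drainage).
U ≤ 60%: T_v = (π/4)·U² = (π/4)×0.26² = 0.053093.
t = T_v·H_d²/c_v = 0.053093×3.55²/4.2 = 0.1593 years.

t ≈ 0.159 years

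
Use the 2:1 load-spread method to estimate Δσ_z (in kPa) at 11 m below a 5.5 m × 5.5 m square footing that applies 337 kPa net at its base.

Δσ_z ≈ 37.4 kPa

By the 2:1 method the load spreads at 1 horizontal : 2 vertical, so at depth z the loaded area has grown by z in each plan dimension:
Δσ = qBL/((B+z)(L+z)) = 337×5.5×5.5/((5.5+11)(5.5+11)) = 37.444 kPa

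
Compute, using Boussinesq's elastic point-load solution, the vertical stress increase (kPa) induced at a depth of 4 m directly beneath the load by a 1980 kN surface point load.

Δσ_z ≈ 59.1 kPa

Boussinesq vertical stress below a point load on an elastic half-space:
Δσ_z = 3P/(2πz²) · [1 + (r/z)²]^(−5/2)
r/z = 0/4 = 0; [1+(r/z)²]^(−5/2) = 1.
Δσ_z = 3×1980/(2π×4²) × 1 = 59.086 × 1 = 59.09 kPa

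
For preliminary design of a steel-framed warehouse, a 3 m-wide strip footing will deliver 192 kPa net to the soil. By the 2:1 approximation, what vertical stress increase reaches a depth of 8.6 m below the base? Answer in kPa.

By the 2:1 method the load spreads at 1 horizontal : 2 vertical, so at depth z the loaded area has grown by z in each plan dimension:
Δσ = qB/(B+z) = 192×3/(3+8.6) = 49.655 kPa

Δσ_z ≈ 49.7 kPa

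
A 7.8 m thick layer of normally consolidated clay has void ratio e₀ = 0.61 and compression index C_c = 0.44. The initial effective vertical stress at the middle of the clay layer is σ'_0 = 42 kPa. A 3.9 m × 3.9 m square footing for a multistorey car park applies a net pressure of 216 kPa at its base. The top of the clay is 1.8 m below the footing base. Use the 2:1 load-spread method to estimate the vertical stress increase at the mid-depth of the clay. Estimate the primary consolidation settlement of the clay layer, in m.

Mid-depth of clay below the footing base: z = 1.8 + 7.8/2 = 5.7 m.
Stress increase at mid-clay by the 2:1 spreading method:
Δσ = qBL/((B+z)(L+z)) = 216×3.9×3.9/((3.9+5.7)(3.9+5.7)) = 35.648 kPa
Final effective stress: σ'_f = σ'_0 + Δσ = 42 + 35.648 = 77.648 kPa.
Normally consolidated clay, so the full stress increment lies on the virgin compression line:
S_c = C_c·H/(1+e₀)·log₁₀(σ'_f/σ'_0) = 0.44×7.8/(1+0.61)×log₁₀(77.648/42)
    = 2.1317 × 0.26688 = 0.5689 m

S_c ≈ 0.569 m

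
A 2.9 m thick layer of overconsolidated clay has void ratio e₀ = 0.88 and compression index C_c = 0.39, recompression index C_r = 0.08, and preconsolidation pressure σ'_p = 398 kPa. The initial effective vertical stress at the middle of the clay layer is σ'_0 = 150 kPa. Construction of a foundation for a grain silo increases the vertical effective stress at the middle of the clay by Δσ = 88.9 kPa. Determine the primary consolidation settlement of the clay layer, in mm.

S_c ≈ 24.9 mm

Final effective stress: σ'_f = 150 + 88.9 = 238.9 kPa.
σ'_f = 238.9 ≤ σ'_p = 398 kPa, so the clay remains overconsolidated and only the recompression index applies:
S_c = C_r·H/(1+e₀)·log₁₀(σ'_f/σ'_0) = 0.08×2.9/1.88×log₁₀(238.9/150)
    = 0.12341 × 0.20212 = 0.02494 m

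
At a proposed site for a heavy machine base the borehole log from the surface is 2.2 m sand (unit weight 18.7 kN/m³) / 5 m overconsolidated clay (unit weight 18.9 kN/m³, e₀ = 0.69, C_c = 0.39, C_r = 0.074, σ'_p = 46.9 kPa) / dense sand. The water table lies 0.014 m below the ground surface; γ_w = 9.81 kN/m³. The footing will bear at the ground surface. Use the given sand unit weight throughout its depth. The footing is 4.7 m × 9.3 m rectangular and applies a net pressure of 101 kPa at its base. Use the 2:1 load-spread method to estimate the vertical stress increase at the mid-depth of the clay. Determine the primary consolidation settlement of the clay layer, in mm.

Mid-depth of clay below the ground surface: z = 2.2 + 5/2 = 4.7 m.
Total vertical stress at mid-clay: σ_v = 18.7×2.2 + 18.9×2.5 = 88.39 kPa.
Pore pressure: u = 9.81×(4.7 − 0.014) = 45.97 kPa.
Initial effective stress: σ'_0 = σ_v − u = 88.39 − 45.97 = 42.42 kPa.
Stress increase at mid-clay by the 2:1 spreading method:
Δσ = qBL/((B+z)(L+z)) = 101×4.7×9.3/((4.7+4.7)(9.3+4.7)) = 33.546 kPa
Final effective stress: σ'_f = 42.42 + 33.546 = 75.966 kPa.
σ'_f = 75.966 > σ'_p = 46.9 kPa, so the stress path crosses the preconsolidation pressure — recompression up to σ'_p, then virgin compression beyond:
S_c = H/(1+e₀)·[C_r·log₁₀(σ'_p/σ'_0) + C_c·log₁₀(σ'_f/σ'_p)]
    = 5/1.69 × [0.074×log₁₀(46.9/42.42) + 0.39×log₁₀(75.966/46.9)]
    = 2.9586 × [0.0032266 + 0.081684] = 0.2512 m

S_c ≈ 251 mm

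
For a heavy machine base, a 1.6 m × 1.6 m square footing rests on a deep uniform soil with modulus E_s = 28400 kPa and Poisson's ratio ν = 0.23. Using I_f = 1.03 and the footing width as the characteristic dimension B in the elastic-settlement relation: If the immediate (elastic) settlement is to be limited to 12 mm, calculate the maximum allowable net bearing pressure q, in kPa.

S_e = q·B·(1−ν²)/E_s · I_f  ⇒  q = S_e·E_s / (B·(1−ν²)·I_f).
q = 0.012 × 28400 / (1.6 × 0.9471 × 1.03) = 218.3 kPa

q ≈ 218 kPa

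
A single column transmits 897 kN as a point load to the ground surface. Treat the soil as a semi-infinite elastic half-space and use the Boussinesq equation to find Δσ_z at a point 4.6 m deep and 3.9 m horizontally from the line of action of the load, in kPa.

Δσ_z ≈ 5.23 kPa

Boussinesq vertical stress below a point load on an elastic half-space:
Δσ_z = 3P/(2πz²) · [1 + (r/z)²]^(−5/2)
r/z = 3.9/4.6 = 0.84783; [1+(r/z)²]^(−5/2) = 0.25818.
Δσ_z = 3×897/(2π×4.6²) × 0.25818 = 20.24 × 0.25818 = 5.226 kPa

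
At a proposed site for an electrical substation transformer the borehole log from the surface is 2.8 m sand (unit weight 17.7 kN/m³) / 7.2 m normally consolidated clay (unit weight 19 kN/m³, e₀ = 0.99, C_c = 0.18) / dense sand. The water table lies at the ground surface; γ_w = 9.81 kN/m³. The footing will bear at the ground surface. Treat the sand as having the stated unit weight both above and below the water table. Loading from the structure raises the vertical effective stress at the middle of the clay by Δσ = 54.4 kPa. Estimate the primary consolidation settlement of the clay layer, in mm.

S_c ≈ 194 mm

Mid-depth of clay below the ground surface: z = 2.8 + 7.2/2 = 6.4 m.
Total vertical stress at mid-clay: σ_v = 17.7×2.8 + 19×3.6 = 117.96 kPa.
Pore pressure: u = 9.81×(6.4 − 0) = 62.784 kPa.
Initial effective stress: σ'_0 = σ_v − u = 117.96 − 62.784 = 55.176 kPa.
Final effective stress: σ'_f = σ'_0 + Δσ = 55.176 + 54.4 = 109.58 kPa.
Normally consolidated clay, so the full stress increment lies on the virgin compression line:
S_c = C_c·H/(1+e₀)·log₁₀(σ'_f/σ'_0) = 0.18×7.2/(1+0.99)×log₁₀(109.58/55.176)
    = 0.65126 × 0.29798 = 0.1941 m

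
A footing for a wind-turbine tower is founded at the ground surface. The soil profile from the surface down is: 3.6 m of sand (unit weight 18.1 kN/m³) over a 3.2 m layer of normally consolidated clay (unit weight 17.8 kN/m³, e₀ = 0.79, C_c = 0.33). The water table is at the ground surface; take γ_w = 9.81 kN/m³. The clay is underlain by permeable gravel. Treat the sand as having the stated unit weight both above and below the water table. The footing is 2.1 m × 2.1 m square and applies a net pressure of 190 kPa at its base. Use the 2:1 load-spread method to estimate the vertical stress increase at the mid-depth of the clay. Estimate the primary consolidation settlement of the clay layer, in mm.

Mid-depth of clay below the ground surface: z = 3.6 + 3.2/2 = 5.2 m.
Total vertical stress at mid-clay: σ_v = 18.1×3.6 + 17.8×1.6 = 93.64 kPa.
Pore pressure: u = 9.81×(5.2 − 0) = 51.012 kPa.
Initial effective stress: σ'_0 = σ_v − u = 93.64 − 51.012 = 42.628 kPa.
Stress increase at mid-clay by the 2:1 spreading method:
Δσ = qBL/((B+z)(L+z)) = 190×2.1×2.1/((2.1+5.2)(2.1+5.2)) = 15.723 kPa
Final effective stress: σ'_f = σ'_0 + Δσ = 42.628 + 15.723 = 58.351 kPa.
Normally consolidated clay, so the full stress increment lies on the virgin compression line:
S_c = C_c·H/(1+e₀)·log₁₀(σ'_f/σ'_0) = 0.33×3.2/(1+0.79)×log₁₀(58.351/42.628)
    = 0.58994 × 0.13635 = 0.08044 m

S_c ≈ 80.4 mm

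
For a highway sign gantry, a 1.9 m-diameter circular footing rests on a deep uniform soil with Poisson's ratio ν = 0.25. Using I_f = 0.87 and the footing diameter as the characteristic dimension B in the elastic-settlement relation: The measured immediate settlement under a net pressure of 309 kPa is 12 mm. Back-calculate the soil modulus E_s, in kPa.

E_s ≈ 39900 kPa

S_e = q·B·(1−ν²)/E_s · I_f  ⇒  E_s = q·B·(1−ν²)·I_f / S_e.
E_s = 309 × 1.9 × 0.9375 × 0.87 / 0.012 = 39900 kPa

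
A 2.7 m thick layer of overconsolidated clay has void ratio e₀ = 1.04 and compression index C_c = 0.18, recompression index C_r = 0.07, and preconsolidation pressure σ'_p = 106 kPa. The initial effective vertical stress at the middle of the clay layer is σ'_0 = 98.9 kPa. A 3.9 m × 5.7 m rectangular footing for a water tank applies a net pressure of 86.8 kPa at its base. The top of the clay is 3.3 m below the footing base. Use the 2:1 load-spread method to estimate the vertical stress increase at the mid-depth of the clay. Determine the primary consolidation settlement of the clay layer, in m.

S_c ≈ 0.0162 m

Mid-depth of clay below the footing base: z = 3.3 + 2.7/2 = 4.65 m.
Stress increase at mid-clay by the 2:1 spreading method:
Δσ = qBL/((B+z)(L+z)) = 86.8×3.9×5.7/((3.9+4.65)(5.7+4.65)) = 21.805 kPa
Final effective stress: σ'_f = 98.9 + 21.805 = 120.71 kPa.
σ'_f = 120.71 > σ'_p = 106 kPa, so the stress path crosses the preconsolidation pressure — recompression up to σ'_p, then virgin compression beyond:
S_c = H/(1+e₀)·[C_r·log₁₀(σ'_p/σ'_0) + C_c·log₁₀(σ'_f/σ'_p)]
    = 2.7/2.04 × [0.07×log₁₀(106/98.9) + 0.18×log₁₀(120.71/106)]
    = 1.3235 × [0.0021077 + 0.010159] = 0.01623 m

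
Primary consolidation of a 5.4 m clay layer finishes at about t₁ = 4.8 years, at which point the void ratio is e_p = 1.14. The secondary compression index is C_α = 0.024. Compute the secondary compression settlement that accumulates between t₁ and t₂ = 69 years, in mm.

S_s ≈ 70.1 mm

Secondary compression: S_s = C_α·H/(1+e_p)·log₁₀(t₂/t₁)
S_s = 0.024×5.4/(1+1.14)×log₁₀(69/4.8)
    = 0.06056 × 1.158 = 0.07011 m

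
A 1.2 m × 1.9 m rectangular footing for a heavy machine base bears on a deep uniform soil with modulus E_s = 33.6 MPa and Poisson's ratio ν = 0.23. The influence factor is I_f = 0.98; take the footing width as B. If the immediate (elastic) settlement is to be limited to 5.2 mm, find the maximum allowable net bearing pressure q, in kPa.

q ≈ 157 kPa

E_s = 33.6 MPa = 33600 kPa.
S_e = q·B·(1−ν²)/E_s · I_f  ⇒  q = S_e·E_s / (B·(1−ν²)·I_f).
q = 0.0052 × 33600 / (1.2 × 0.9471 × 0.98) = 156.9 kPa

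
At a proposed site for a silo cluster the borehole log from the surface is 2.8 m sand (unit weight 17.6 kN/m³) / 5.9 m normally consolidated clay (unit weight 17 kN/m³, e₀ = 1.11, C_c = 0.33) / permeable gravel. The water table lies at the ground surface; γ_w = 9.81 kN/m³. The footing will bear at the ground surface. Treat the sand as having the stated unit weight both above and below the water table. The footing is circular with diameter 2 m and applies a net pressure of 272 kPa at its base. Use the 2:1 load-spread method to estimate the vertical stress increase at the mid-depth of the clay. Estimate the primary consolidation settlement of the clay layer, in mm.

Mid-depth of clay below the ground surface: z = 2.8 + 5.9/2 = 5.75 m.
Total vertical stress at mid-clay: σ_v = 17.6×2.8 + 17×2.95 = 99.43 kPa.
Pore pressure: u = 9.81×(5.75 − 0) = 56.408 kPa.
Initial effective stress: σ'_0 = σ_v − u = 99.43 − 56.408 = 43.022 kPa.
Stress increase at mid-clay by the 2:1 spreading method:
Δσ ≈ qD²/(D+z)² = 272×2²/(2+5.75)² = 18.114 kPa
Final effective stress: σ'_f = σ'_0 + Δσ = 43.022 + 18.114 = 61.136 kPa.
Normally consolidated clay, so the full stress increment lies on the virgin compression line:
S_c = C_c·H/(1+e₀)·log₁₀(σ'_f/σ'_0) = 0.33×5.9/(1+1.11)×log₁₀(61.136/43.022)
    = 0.92275 × 0.15261 = 0.1408 m

S_c ≈ 141 mm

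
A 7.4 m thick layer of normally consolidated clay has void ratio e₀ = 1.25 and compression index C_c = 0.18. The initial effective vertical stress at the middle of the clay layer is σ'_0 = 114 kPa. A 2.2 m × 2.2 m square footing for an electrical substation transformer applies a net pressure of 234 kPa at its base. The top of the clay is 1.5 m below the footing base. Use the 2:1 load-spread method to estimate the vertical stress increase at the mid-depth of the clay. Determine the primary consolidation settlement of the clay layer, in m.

S_c ≈ 0.0429 m

Mid-depth of clay below the footing base: z = 1.5 + 7.4/2 = 5.2 m.
Stress increase at mid-clay by the 2:1 spreading method:
Δσ = qBL/((B+z)(L+z)) = 234×2.2×2.2/((2.2+5.2)(2.2+5.2)) = 20.682 kPa
Final effective stress: σ'_f = σ'_0 + Δσ = 114 + 20.682 = 134.68 kPa.
Normally consolidated clay, so the full stress increment lies on the virgin compression line:
S_c = C_c·H/(1+e₀)·log₁₀(σ'_f/σ'_0) = 0.18×7.4/(1+1.25)×log₁₀(134.68/114)
    = 0.592 × 0.072398 = 0.04286 m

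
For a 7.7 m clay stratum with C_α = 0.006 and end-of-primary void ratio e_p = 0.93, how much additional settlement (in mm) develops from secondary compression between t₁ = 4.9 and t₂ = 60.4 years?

Secondary compression: S_s = C_α·H/(1+e_p)·log₁₀(t₂/t₁)
S_s = 0.006×7.7/(1+0.93)×log₁₀(60.4/4.9)
    = 0.02394 × 1.091 = 0.02611 m

S_s ≈ 26.1 mm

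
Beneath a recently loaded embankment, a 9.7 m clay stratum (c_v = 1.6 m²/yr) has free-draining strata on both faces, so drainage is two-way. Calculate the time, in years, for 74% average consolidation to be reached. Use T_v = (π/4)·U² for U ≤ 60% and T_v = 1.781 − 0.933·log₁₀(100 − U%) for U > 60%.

t ≈ 6.77 years

Drainage path length: H_d = H/2 = 4.85 m (double drainage).
U > 60%: T_v = 1.781 − 0.933·log₁₀(100 − 74) = 0.46083.
t = T_v·H_d²/c_v = 0.46083×4.85²/1.6 = 6.775 years.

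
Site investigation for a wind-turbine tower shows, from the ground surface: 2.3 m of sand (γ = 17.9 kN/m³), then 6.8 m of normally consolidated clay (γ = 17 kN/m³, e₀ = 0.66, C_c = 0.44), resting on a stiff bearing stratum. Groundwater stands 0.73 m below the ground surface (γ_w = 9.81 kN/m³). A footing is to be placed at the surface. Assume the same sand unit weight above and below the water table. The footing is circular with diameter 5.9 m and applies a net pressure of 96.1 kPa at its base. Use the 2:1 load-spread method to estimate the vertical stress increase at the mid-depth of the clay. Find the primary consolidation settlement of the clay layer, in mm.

S_c ≈ 315 mm

Mid-depth of clay below the ground surface: z = 2.3 + 6.8/2 = 5.7 m.
Total vertical stress at mid-clay: σ_v = 17.9×2.3 + 17×3.4 = 98.97 kPa.
Pore pressure: u = 9.81×(5.7 − 0.73) = 48.756 kPa.
Initial effective stress: σ'_0 = σ_v − u = 98.97 − 48.756 = 50.214 kPa.
Stress increase at mid-clay by the 2:1 spreading method:
Δσ ≈ qD²/(D+z)² = 96.1×5.9²/(5.9+5.7)² = 24.861 kPa
Final effective stress: σ'_f = σ'_0 + Δσ = 50.214 + 24.861 = 75.075 kPa.
Normally consolidated clay, so the full stress increment lies on the virgin compression line:
S_c = C_c·H/(1+e₀)·log₁₀(σ'_f/σ'_0) = 0.44×6.8/(1+0.66)×log₁₀(75.075/50.214)
    = 1.8024 × 0.17467 = 0.3148 m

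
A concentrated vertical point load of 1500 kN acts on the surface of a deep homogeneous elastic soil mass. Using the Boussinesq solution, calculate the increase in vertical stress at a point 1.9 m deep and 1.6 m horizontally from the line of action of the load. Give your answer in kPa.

Δσ_z ≈ 51.9 kPa

Boussinesq vertical stress below a point load on an elastic half-space:
Δσ_z = 3P/(2πz²) · [1 + (r/z)²]^(−5/2)
r/z = 1.6/1.9 = 0.84211; [1+(r/z)²]^(−5/2) = 0.26185.
Δσ_z = 3×1500/(2π×1.9²) × 0.26185 = 198.39 × 0.26185 = 51.95 kPa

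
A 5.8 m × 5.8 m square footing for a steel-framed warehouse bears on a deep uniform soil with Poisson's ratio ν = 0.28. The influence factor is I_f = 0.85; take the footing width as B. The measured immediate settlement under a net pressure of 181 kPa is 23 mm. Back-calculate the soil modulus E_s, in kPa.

E_s ≈ 35800 kPa

S_e = q·B·(1−ν²)/E_s · I_f  ⇒  E_s = q·B·(1−ν²)·I_f / S_e.
E_s = 181 × 5.8 × 0.9216 × 0.85 / 0.023 = 35760 kPa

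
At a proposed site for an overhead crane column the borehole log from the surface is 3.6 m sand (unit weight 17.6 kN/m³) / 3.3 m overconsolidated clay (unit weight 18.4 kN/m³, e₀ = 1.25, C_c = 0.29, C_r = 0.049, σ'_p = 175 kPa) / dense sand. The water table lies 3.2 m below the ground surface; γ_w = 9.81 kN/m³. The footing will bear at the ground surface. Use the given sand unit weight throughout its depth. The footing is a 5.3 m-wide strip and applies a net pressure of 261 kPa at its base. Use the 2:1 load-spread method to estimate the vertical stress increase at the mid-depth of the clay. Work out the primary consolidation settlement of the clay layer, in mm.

Mid-depth of clay below the ground surface: z = 3.6 + 3.3/2 = 5.25 m.
Total vertical stress at mid-clay: σ_v = 17.6×3.6 + 18.4×1.65 = 93.72 kPa.
Pore pressure: u = 9.81×(5.25 − 3.2) = 20.11 kPa.
Initial effective stress: σ'_0 = σ_v − u = 93.72 − 20.11 = 73.61 kPa.
Stress increase at mid-clay by the 2:1 spreading method:
Δσ = qB/(B+z) = 261×5.3/(5.3+5.25) = 131.12 kPa
Final effective stress: σ'_f = 73.61 + 131.12 = 204.73 kPa.
σ'_f = 204.73 > σ'_p = 175 kPa, so the stress path crosses the preconsolidation pressure — recompression up to σ'_p, then virgin compression beyond:
S_c = H/(1+e₀)·[C_r·log₁₀(σ'_p/σ'_0) + C_c·log₁₀(σ'_f/σ'_p)]
    = 3.3/2.25 × [0.049×log₁₀(175/73.61) + 0.29×log₁₀(204.73/175)]
    = 1.4667 × [0.018429 + 0.019762] = 0.05601 m

S_c ≈ 56 mm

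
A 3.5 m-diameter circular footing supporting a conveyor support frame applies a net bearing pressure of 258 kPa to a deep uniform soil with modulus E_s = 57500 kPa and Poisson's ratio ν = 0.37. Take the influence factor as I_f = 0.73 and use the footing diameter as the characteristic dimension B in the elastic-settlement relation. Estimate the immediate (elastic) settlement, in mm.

S_e ≈ 9.89 mm

Immediate (elastic) settlement: S_e = q·B·(1−ν²)/E_s · I_f.
S_e = 258 × 3.5 × (1 − 0.37²) / 57500 × 0.73
    = 258 × 3.5 × 0.8631 / 57500 × 0.73
    = 0.009895 m = 9.895 mm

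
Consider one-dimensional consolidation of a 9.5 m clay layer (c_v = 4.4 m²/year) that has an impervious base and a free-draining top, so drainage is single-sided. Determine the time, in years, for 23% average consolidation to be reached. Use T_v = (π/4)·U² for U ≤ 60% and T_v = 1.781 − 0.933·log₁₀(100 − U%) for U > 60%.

Drainage path length: H_d = H = 9.5 m (single drainage).
U ≤ 60%: T_v = (π/4)·U² = (π/4)×0.23² = 0.041548.
t = T_v·H_d²/c_v = 0.041548×9.5²/4.4 = 0.8522 years.

t ≈ 0.852 years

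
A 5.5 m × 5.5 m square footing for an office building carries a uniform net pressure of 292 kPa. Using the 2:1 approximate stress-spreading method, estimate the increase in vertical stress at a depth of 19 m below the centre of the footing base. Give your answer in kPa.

Δσ_z ≈ 14.7 kPa

By the 2:1 method the load spreads at 1 horizontal : 2 vertical, so at depth z the loaded area has grown by z in each plan dimension:
Δσ = qBL/((B+z)(L+z)) = 292×5.5×5.5/((5.5+19)(5.5+19)) = 14.716 kPa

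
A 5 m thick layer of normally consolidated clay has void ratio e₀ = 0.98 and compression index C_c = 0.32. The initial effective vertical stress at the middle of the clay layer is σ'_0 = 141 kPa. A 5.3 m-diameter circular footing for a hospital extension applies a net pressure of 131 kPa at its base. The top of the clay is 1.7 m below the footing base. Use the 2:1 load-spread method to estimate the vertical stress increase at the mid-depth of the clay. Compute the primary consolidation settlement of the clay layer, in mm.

Mid-depth of clay below the footing base: z = 1.7 + 5/2 = 4.2 m.
Stress increase at mid-clay by the 2:1 spreading method:
Δσ ≈ qD²/(D+z)² = 131×5.3²/(5.3+4.2)² = 40.773 kPa
Final effective stress: σ'_f = σ'_0 + Δσ = 141 + 40.773 = 181.77 kPa.
Normally consolidated clay, so the full stress increment lies on the virgin compression line:
S_c = C_c·H/(1+e₀)·log₁₀(σ'_f/σ'_0) = 0.32×5/(1+0.98)×log₁₀(181.77/141)
    = 0.80808 × 0.1103 = 0.08913 m

S_c ≈ 89.1 mm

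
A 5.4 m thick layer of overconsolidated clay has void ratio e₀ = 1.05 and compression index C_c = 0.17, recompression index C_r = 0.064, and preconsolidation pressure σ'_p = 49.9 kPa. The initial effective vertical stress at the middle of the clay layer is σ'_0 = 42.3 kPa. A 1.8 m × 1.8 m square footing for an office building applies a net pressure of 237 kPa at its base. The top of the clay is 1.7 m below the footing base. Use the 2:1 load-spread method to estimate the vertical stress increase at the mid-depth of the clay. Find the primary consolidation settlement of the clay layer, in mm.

Mid-depth of clay below the footing base: z = 1.7 + 5.4/2 = 4.4 m.
Stress increase at mid-clay by the 2:1 spreading method:
Δσ = qBL/((B+z)(L+z)) = 237×1.8×1.8/((1.8+4.4)(1.8+4.4)) = 19.976 kPa
Final effective stress: σ'_f = 42.3 + 19.976 = 62.276 kPa.
σ'_f = 62.276 > σ'_p = 49.9 kPa, so the stress path crosses the preconsolidation pressure — recompression up to σ'_p, then virgin compression beyond:
S_c = H/(1+e₀)·[C_r·log₁₀(σ'_p/σ'_0) + C_c·log₁₀(σ'_f/σ'_p)]
    = 5.4/2.05 × [0.064×log₁₀(49.9/42.3) + 0.17×log₁₀(62.276/49.9)]
    = 2.6341 × [0.0045927 + 0.016357] = 0.05518 m

S_c ≈ 55.2 mm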